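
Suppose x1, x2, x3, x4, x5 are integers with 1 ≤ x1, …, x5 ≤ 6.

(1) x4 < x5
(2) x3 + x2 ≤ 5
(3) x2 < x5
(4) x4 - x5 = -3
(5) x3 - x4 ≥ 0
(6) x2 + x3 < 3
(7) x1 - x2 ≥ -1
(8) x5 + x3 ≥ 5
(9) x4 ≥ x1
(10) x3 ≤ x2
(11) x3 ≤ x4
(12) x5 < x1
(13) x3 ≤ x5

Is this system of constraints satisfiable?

Constraints 3, 5, 9, 10, and 12 give x1 ≤ x4, x4 ≤ x3, x3 ≤ x2, x2 < x5, x5 < x1. Chaining: x1 ≤ x4 ≤ x3 ≤ x2 < x5 < x1, which forces x1 < x1 — impossible.

Unsatisfiable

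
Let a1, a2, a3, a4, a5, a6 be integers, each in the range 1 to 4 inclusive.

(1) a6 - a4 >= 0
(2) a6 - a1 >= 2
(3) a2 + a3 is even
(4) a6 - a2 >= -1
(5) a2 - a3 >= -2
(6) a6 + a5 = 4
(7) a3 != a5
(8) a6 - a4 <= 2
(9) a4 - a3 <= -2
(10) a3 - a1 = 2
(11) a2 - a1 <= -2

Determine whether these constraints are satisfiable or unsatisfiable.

Constraints 2, 5, 8, 9, and 11 give a4 − a6 ≥ -2, a6 − a1 ≥ 2, a1 − a2 ≥ 2, a2 − a3 ≥ -2, a3 − a4 ≥ 2.
Adding all 5 inequalities: the left sides telescope to 0, and the right sides sum to (-2) + 2 + 2 + (-2) + 2 = 2. So 0 ≥ 2, which is false.

Unsatisfiable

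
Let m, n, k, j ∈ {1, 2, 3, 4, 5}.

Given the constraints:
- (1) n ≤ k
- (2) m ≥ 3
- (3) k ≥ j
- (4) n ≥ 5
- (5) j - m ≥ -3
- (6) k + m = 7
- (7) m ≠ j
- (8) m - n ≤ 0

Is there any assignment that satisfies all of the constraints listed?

From constraints 1 and 4: k ≥ n ≥ 5. From constraint 2: m ≥ 3. Hence k + m ≥ 8. But constraint 6 requires k + m = 7, and 7 < 8. Contradiction.

Unsatisfiable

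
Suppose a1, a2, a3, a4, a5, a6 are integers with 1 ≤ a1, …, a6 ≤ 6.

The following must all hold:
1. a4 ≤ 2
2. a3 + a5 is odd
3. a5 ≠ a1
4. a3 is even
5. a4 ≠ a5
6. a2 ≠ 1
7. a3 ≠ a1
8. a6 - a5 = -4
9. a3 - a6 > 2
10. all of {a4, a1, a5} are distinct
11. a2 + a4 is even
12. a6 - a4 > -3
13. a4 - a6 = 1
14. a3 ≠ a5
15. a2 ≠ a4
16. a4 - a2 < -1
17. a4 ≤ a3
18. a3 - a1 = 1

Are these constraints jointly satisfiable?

Satisfiable

Take a1 = 3, a2 = 4, a3 = 4, a4 = 2, a5 = 5, a6 = 1. Then constraint 8: a6 - a5 = -4; constraint 9: a3 - a6 = 3; constraint 12: a6 - a4 = -1, and every other listed constraint is also met.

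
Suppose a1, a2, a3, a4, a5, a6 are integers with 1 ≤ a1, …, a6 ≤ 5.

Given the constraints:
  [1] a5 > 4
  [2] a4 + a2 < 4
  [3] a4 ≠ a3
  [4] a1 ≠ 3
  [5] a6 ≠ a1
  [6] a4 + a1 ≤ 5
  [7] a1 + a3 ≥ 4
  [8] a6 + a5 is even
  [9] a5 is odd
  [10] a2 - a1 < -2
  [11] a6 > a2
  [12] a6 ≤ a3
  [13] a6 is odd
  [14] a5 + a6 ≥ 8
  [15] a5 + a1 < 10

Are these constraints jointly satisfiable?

Take a1 = 4, a2 = 1, a3 = 3, a4 = 1, a5 = 5, a6 = 3. Then constraint 2: a4 + a2 = 2; constraint 6: a4 + a1 = 5; constraint 7: a1 + a3 = 7, and every other listed constraint is also met.

Satisfiable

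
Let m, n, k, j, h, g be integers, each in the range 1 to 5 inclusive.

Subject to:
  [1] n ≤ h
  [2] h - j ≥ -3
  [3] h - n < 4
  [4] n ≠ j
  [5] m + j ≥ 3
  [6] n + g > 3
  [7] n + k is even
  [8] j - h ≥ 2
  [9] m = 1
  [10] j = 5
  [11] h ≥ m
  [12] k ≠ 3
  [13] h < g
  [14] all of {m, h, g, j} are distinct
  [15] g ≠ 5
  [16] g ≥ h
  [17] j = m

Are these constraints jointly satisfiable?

Unsatisfiable

Constraint 10 fixes j = 5 and constraint 9 fixes m = 1, but constraint 17 requires j = m. Since 5 ≠ 1, contradiction.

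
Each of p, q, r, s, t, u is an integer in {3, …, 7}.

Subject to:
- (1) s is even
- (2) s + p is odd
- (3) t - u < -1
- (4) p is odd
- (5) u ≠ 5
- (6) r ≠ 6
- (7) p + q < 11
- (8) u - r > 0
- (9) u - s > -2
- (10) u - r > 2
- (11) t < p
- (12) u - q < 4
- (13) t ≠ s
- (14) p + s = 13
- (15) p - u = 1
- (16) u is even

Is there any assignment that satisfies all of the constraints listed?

Setting (p, q, r, s, t, u) = (7, 3, 3, 6, 4, 6) satisfies everything: constraint 3: t - u = -2; constraint 7: p + q = 10; constraint 8: u - r = 3, and the others follow.

Satisfiable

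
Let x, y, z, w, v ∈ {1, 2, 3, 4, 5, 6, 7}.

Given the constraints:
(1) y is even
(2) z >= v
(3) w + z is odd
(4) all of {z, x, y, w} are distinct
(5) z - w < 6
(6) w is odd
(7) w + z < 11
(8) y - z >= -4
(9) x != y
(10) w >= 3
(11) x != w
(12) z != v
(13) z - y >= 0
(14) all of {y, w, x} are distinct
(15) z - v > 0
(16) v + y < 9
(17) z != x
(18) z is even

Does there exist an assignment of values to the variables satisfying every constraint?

Try x = 7, y = 4, z = 6, w = 3, v = 3.
Check constraint 5: z - w = 3; constraint 7: w + z = 9; constraint 8: y - z = -2. The remaining constraints are straightforward to verify.

Satisfiable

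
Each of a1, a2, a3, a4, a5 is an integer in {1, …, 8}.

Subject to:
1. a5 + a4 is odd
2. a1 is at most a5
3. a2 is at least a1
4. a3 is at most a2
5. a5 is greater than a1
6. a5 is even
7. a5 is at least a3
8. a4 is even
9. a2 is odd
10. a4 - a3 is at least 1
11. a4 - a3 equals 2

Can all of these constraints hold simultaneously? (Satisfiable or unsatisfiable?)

Constraint 6 makes a5 even and constraint 8 makes a4 even, so a5 + a4 must be even. Constraint 1 says a5 + a4 is odd — contradiction.

Unsatisfiable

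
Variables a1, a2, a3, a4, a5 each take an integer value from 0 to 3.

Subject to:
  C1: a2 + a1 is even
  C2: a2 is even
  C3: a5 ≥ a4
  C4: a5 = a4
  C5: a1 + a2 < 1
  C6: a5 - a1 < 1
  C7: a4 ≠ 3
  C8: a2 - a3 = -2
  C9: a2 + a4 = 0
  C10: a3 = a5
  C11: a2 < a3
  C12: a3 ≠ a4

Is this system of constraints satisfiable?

Unsatisfiable

From constraints 4 and 10, a3 = a5 = a4, so a3 = a4. But constraint 12 says a3 ≠ a4. Contradiction.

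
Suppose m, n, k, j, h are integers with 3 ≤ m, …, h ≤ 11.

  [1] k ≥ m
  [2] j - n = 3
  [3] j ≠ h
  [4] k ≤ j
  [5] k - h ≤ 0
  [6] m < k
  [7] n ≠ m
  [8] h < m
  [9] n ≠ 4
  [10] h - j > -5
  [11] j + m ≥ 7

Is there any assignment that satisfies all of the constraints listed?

Constraints 5, 6, and 8 give k ≤ h, h < m, m < k. Chaining: k ≤ h < m < k, which forces k < k — impossible.

Unsatisfiable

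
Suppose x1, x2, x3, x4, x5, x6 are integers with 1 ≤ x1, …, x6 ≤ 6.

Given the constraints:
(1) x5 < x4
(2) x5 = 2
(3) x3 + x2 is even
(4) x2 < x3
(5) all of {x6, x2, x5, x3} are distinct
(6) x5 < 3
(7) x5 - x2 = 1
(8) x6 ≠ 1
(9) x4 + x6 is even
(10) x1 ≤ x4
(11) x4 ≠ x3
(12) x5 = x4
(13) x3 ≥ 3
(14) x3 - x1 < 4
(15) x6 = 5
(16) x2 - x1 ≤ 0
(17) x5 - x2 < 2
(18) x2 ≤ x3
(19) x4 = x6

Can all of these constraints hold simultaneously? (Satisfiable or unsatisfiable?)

Constraint 2 fixes x5 = 2 and constraint 15 fixes x6 = 5. Constraints 12 and 19 give x5 = x4 = x6, so x5 = x6. But 2 ≠ 5 — contradiction.

Unsatisfiable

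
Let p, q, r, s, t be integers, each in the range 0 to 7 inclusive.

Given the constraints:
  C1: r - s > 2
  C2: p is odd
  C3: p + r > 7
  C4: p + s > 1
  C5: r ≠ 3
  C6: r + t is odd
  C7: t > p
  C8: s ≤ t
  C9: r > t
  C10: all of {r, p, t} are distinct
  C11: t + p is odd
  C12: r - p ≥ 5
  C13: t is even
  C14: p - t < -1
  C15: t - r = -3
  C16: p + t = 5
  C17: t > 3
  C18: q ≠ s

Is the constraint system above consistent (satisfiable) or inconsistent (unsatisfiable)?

Satisfiable

One satisfying assignment is p = 1, q = 4, r = 7, s = 3, t = 4.
For the less obvious constraints — constraint 1: r - s = 4; constraint 3: p + r = 8 — and the others hold by inspection.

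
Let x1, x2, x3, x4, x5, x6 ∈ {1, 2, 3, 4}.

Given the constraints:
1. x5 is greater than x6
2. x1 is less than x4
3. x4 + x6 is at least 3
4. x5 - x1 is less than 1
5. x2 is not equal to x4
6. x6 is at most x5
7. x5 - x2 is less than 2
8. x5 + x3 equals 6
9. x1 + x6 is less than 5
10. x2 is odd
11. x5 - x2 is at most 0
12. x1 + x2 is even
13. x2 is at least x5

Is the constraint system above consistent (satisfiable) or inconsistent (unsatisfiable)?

Satisfiable

One satisfying assignment is x1 = 3, x2 = 3, x3 = 3, x4 = 4, x5 = 3, x6 = 1.
For the less obvious constraints — constraint 3: x4 + x6 = 5; constraint 4: x5 - x1 = 0; constraint 7: x5 - x2 = 0 — and the others hold by inspection.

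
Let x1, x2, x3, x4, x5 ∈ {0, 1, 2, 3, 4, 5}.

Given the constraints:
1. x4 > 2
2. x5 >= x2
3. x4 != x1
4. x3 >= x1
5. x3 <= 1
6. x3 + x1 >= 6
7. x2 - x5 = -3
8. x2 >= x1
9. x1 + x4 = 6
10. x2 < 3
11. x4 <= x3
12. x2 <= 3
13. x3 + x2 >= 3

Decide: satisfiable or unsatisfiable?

Unsatisfiable

From constraints 8 and 12: x1 ≤ x2 ≤ 3. From constraints 5 and 11: x4 ≤ x3 ≤ 1. Hence x1 + x4 ≤ 4. But constraint 9 requires x1 + x4 = 6, and 6 > 4. Contradiction.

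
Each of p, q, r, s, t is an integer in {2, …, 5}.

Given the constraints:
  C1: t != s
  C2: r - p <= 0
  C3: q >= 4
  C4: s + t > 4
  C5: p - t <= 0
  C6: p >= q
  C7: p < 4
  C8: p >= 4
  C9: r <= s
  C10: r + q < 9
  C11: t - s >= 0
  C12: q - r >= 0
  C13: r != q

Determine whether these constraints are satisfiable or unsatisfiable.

Unsatisfiable

From constraints 3 and 6: p ≥ q and q ≥ 4, so p ≥ 4. From constraint 7: p ≤ 3. But 3 < 4, so no value of p works.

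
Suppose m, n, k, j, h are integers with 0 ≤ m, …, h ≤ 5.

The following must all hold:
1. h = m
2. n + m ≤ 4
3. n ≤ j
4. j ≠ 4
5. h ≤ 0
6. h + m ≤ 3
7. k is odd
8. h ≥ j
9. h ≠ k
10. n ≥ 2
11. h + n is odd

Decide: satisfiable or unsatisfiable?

From constraints 3 and 10: j ≥ n and n ≥ 2, so j ≥ 2. From constraints 5 and 8: j ≤ h and h ≤ 0, so j ≤ 0. But 0 < 2, so no value of j works.

Unsatisfiable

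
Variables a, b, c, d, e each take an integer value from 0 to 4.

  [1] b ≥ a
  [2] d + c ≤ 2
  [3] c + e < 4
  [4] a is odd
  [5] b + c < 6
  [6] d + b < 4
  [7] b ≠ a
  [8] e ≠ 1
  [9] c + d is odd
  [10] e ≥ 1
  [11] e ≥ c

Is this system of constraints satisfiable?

Satisfiable

Try a = 1, b = 2, c = 1, d = 0, e = 2.
Check constraint 2: d + c = 1; constraint 3: c + e = 3. The remaining constraints are straightforward to verify.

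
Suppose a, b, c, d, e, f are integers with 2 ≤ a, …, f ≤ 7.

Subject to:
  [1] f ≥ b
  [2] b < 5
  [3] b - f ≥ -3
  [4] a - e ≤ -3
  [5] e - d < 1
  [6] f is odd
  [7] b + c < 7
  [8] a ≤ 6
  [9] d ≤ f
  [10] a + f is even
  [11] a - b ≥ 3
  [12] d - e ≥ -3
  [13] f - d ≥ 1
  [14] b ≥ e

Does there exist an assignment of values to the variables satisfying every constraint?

Constraints 3, 4, 11, 12, and 13 give a − b ≥ 3, b − f ≥ -3, f − d ≥ 1, d − e ≥ -3, e − a ≥ 3.
Adding all 5 inequalities: the left sides telescope to 0, and the right sides sum to 3 + (-3) + 1 + (-3) + 3 = 1. So 0 ≥ 1, which is false.

Unsatisfiable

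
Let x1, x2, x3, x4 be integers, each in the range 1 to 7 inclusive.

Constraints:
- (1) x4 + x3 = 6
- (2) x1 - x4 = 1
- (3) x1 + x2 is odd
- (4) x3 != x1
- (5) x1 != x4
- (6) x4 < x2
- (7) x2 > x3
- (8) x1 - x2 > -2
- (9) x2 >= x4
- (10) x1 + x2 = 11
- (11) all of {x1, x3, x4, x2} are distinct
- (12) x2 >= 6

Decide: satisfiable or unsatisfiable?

Setting (x1, x2, x3, x4) = (5, 6, 2, 4) satisfies everything: constraint 1: x4 + x3 = 6; constraint 2: x1 - x4 = 1; constraint 8: x1 - x2 = -1, and the others follow.

Satisfiable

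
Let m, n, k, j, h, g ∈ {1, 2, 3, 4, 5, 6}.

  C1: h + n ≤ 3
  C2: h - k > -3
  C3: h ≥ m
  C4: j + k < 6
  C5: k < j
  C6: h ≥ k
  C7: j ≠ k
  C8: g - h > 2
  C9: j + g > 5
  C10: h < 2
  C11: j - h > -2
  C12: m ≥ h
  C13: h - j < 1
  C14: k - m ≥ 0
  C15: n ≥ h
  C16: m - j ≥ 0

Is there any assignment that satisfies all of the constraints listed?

Constraints 5, 14, and 16 give j ≤ m, m ≤ k, k < j. Chaining: j ≤ m ≤ k < j, which forces j < j — impossible.

Unsatisfiable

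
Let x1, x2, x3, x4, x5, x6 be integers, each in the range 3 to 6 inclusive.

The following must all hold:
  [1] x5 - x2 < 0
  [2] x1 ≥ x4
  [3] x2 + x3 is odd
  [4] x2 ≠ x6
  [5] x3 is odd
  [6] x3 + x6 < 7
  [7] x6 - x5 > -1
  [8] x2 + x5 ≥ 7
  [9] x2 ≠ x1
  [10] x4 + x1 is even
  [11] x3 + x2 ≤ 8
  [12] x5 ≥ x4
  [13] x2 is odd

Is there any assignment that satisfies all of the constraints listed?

Unsatisfiable

Constraint 13 makes x2 odd and constraint 5 makes x3 odd, so x2 + x3 must be even. Constraint 3 says x2 + x3 is odd — contradiction.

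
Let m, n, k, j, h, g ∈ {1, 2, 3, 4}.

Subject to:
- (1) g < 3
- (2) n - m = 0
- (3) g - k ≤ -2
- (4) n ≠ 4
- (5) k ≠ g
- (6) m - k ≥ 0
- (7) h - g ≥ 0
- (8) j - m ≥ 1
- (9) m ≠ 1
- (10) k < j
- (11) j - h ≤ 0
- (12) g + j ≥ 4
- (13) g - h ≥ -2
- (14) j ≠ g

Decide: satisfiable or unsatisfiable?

Constraints 3, 6, 8, 11, and 13 give g − h ≥ -2, h − j ≥ 0, j − m ≥ 1, m − k ≥ 0, k − g ≥ 2.
Adding all 5 inequalities: the left sides telescope to 0, and the right sides sum to (-2) + 0 + 1 + 0 + 2 = 1. So 0 ≥ 1, which is false.

Unsatisfiable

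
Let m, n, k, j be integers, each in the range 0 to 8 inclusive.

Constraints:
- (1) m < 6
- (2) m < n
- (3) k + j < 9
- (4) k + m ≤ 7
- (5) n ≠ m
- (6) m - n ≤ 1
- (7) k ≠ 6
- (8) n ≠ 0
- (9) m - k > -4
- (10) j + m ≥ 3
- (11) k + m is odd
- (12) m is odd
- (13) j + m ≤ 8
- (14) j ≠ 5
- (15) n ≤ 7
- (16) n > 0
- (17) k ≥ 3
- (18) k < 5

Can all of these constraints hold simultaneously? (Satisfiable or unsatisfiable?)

Satisfiable

Take m = 3, n = 4, k = 4, j = 2. Then constraint 3: k + j = 6; constraint 4: k + m = 7; constraint 6: m - n = -1, and every other listed constraint is also met.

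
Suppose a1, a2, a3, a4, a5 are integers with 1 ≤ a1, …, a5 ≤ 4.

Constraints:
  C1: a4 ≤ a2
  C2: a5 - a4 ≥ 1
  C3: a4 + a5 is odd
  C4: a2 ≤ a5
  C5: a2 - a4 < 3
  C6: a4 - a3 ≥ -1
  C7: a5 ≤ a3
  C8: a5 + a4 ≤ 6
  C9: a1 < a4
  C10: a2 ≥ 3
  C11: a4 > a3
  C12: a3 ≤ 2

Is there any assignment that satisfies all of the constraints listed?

Unsatisfiable

From constraints 4 and 10: a5 ≥ a2 and a2 ≥ 3, so a5 ≥ 3. From constraints 7 and 12: a5 ≤ a3 and a3 ≤ 2, so a5 ≤ 2. But 2 < 3, so no value of a5 works.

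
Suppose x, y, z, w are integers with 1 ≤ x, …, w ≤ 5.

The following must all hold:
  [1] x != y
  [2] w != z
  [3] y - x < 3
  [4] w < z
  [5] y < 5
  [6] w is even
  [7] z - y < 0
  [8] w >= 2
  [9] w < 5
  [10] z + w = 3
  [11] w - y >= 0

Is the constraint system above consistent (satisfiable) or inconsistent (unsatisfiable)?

Unsatisfiable

Constraints 4, 7, and 11 give w < z, z < y, y ≤ w. Chaining: w < z < y ≤ w, which forces w < w — impossible.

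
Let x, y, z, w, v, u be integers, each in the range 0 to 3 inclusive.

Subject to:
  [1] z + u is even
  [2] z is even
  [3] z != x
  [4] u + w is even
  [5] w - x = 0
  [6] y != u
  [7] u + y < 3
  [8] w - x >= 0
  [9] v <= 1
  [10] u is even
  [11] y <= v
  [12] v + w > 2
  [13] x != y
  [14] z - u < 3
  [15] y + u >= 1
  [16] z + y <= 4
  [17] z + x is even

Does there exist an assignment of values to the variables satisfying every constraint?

Try x = 2, y = 1, z = 0, w = 2, v = 1, u = 0.
Check constraint 5: w - x = 0; constraint 7: u + y = 1. The remaining constraints are straightforward to verify.

Satisfiable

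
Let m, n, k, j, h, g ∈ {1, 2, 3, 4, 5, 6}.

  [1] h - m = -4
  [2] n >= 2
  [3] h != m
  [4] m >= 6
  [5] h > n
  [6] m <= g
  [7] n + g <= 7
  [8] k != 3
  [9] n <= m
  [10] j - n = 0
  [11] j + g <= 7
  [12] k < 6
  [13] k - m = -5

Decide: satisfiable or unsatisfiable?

From constraint 2: n ≥ 2. From constraints 4 and 6: g ≥ m ≥ 6. Hence n + g ≥ 8. But constraint 7 requires n + g ≤ 7, and 7 < 8. Contradiction.

Unsatisfiable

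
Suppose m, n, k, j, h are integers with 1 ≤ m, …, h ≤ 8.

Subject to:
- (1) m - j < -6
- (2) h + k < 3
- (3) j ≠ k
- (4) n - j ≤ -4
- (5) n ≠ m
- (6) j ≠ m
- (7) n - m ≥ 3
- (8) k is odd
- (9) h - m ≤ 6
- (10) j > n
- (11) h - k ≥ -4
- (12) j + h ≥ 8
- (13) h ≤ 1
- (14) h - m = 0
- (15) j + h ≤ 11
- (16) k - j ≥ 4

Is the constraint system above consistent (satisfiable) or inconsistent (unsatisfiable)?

Unsatisfiable

Constraints 4, 7, 9, 11, and 16 give h − k ≥ -4, k − j ≥ 4, j − n ≥ 4, n − m ≥ 3, m − h ≥ -6.
Adding all 5 inequalities: the left sides telescope to 0, and the right sides sum to (-4) + 4 + 4 + 3 + (-6) = 1. So 0 ≥ 1, which is false.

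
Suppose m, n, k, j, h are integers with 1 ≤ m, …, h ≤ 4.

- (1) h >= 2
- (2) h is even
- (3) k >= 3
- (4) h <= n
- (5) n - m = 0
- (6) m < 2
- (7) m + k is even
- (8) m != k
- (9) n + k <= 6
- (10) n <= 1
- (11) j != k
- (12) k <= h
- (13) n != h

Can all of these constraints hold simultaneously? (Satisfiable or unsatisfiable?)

From constraints 3 and 12: h ≥ k and k ≥ 3, so h ≥ 3. From constraints 4 and 10: h ≤ n and n ≤ 1, so h ≤ 1. But 1 < 3, so no value of h works.

Unsatisfiable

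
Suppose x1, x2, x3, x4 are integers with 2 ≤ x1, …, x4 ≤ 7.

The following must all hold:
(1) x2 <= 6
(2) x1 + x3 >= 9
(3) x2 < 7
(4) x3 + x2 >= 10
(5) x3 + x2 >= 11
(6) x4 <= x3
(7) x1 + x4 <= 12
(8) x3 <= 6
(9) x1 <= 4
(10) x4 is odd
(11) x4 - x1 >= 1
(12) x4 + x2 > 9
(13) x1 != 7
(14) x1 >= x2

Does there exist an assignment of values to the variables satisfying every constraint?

From constraint 8: x3 ≤ 6. From constraints 9 and 14: x2 ≤ x1 ≤ 4. Hence x3 + x2 ≤ 10. But constraint 5 requires x3 + x2 ≥ 11, and 11 > 10. Contradiction.

Unsatisfiable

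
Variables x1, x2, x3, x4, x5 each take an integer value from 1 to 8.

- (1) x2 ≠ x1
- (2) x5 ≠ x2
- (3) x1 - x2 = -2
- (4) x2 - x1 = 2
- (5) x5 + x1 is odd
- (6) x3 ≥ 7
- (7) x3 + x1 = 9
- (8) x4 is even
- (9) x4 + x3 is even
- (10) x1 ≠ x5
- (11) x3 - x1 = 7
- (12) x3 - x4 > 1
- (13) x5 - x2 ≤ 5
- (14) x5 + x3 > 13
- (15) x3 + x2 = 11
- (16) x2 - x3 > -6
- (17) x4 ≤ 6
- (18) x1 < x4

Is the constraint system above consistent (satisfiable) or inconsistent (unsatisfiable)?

Satisfiable

Try x1 = 1, x2 = 3, x3 = 8, x4 = 4, x5 = 8.
Check constraint 3: x1 - x2 = -2; constraint 4: x2 - x1 = 2; constraint 7: x3 + x1 = 9. The remaining constraints are straightforward to verify.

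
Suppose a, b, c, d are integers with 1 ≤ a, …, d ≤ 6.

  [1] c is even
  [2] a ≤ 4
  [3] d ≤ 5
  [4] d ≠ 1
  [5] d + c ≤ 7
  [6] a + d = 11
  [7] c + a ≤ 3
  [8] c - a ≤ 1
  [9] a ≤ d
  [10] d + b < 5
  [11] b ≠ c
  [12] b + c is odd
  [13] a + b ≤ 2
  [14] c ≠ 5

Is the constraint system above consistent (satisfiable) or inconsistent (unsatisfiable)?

Unsatisfiable

From constraint 2: a ≤ 4. From constraint 3: d ≤ 5. Hence a + d ≤ 9. But constraint 6 requires a + d = 11, and 11 > 9. Contradiction.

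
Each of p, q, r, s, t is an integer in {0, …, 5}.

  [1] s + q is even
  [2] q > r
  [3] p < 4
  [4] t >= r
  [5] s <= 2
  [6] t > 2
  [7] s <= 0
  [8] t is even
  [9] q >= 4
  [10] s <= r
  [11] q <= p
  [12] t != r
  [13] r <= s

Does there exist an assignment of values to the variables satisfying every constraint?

From constraints 9 and 11: p ≥ q and q ≥ 4, so p ≥ 4. From constraint 3: p ≤ 3. But 3 < 4, so no value of p works.

Unsatisfiable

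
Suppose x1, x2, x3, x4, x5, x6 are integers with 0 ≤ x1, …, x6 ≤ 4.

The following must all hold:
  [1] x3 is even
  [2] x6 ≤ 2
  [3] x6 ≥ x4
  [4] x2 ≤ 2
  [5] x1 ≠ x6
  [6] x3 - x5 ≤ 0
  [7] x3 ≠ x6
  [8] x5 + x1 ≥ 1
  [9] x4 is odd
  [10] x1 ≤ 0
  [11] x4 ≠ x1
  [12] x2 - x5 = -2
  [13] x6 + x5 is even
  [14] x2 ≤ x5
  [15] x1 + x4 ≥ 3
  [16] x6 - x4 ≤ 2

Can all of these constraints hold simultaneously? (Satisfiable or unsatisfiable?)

From constraint 10: x1 ≤ 0. From constraints 2 and 3: x4 ≤ x6 ≤ 2. Hence x1 + x4 ≤ 2. But constraint 15 requires x1 + x4 ≥ 3, and 3 > 2. Contradiction.

Unsatisfiable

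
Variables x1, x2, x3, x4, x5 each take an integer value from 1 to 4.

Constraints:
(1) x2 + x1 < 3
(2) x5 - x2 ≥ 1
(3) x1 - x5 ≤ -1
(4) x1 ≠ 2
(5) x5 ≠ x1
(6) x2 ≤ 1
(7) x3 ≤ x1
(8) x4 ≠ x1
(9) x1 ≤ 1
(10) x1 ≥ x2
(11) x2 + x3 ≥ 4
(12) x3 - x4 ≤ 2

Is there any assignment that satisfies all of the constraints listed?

From constraint 6: x2 ≤ 1. From constraints 7 and 9: x3 ≤ x1 ≤ 1. Hence x2 + x3 ≤ 2. But constraint 11 requires x2 + x3 ≥ 4, and 4 > 2. Contradiction.

Unsatisfiable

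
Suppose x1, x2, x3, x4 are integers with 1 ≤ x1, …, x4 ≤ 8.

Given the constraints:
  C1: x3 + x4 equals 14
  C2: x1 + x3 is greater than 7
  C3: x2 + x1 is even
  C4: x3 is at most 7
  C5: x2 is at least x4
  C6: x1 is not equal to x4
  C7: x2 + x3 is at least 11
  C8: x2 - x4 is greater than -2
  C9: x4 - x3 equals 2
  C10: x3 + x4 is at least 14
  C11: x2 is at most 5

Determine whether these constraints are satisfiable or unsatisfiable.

From constraint 4: x3 ≤ 7. From constraints 5 and 11: x4 ≤ x2 ≤ 5. Hence x3 + x4 ≤ 12. But constraint 10 requires x3 + x4 ≥ 14, and 14 > 12. Contradiction.

Unsatisfiable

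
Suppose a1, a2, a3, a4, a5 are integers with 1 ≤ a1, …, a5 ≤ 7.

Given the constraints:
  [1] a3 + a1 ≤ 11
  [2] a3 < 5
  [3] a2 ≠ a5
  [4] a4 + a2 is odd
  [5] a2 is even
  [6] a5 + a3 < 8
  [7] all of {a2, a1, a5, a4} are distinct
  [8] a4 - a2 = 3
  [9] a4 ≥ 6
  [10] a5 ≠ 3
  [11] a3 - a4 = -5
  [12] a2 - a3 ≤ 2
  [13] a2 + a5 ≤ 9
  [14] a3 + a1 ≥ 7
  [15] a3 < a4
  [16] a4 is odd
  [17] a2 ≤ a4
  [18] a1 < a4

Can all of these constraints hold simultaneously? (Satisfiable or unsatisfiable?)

Satisfiable

The assignment a1 = 6, a2 = 4, a3 = 2, a4 = 7, a5 = 5 works:
  constraint 1 holds since a3 + a1 = 8.
  constraint 6 holds since a5 + a3 = 7.
The rest check out directly.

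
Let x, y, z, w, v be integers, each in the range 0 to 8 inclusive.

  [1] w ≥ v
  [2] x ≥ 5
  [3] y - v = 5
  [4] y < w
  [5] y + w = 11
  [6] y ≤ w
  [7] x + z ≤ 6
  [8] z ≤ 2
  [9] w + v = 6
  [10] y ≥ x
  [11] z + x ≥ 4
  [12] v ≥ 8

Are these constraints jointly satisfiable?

From constraints 2 and 10: y ≥ x ≥ 5. From constraints 1 and 12: w ≥ v ≥ 8. Hence y + w ≥ 13. But constraint 5 requires y + w = 11, and 11 < 13. Contradiction.

Unsatisfiable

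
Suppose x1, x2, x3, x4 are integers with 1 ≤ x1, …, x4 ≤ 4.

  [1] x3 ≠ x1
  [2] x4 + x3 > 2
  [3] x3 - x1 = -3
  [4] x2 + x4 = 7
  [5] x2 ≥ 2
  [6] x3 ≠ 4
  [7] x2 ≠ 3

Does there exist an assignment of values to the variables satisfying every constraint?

Satisfiable

Try x1 = 4, x2 = 4, x3 = 1, x4 = 3.
Check constraint 2: x4 + x3 = 4; constraint 3: x3 - x1 = -3. The remaining constraints are straightforward to verify.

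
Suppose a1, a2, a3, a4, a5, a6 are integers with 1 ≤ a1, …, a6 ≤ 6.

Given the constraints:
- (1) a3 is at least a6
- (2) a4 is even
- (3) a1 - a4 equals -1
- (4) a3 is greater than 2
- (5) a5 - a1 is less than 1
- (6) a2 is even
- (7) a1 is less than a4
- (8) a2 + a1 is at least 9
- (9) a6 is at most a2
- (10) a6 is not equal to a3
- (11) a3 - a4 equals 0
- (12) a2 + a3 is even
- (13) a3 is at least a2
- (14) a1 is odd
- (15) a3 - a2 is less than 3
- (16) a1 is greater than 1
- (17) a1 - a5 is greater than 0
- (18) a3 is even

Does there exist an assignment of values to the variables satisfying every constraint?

Satisfiable

One satisfying assignment is a1 = 5, a2 = 6, a3 = 6, a4 = 6, a5 = 3, a6 = 2.
For the less obvious constraints — constraint 3: a1 - a4 = -1; constraint 5: a5 - a1 = -2 — and the others hold by inspection.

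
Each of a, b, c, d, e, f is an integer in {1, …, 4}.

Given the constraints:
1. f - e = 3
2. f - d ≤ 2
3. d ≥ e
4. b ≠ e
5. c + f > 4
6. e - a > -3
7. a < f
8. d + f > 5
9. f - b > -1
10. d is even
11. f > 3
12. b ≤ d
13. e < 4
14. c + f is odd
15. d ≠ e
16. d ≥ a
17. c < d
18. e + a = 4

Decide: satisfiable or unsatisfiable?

Take a = 3, b = 4, c = 1, d = 4, e = 1, f = 4. Then constraint 1: f - e = 3; constraint 2: f - d = 0; constraint 5: c + f = 5, and every other listed constraint is also met.

Satisfiable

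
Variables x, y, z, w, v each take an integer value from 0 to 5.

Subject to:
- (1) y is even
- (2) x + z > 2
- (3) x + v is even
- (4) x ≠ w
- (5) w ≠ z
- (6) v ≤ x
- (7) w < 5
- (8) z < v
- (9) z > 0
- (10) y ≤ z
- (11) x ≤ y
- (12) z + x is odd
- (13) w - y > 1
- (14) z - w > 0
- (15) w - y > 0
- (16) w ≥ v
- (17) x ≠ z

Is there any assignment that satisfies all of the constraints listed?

Constraints 6, 8, 11, 14, and 15 give z < v, v ≤ x, x ≤ y, y < w, w < z. Chaining: z < v ≤ x ≤ y < w < z, which forces z < z — impossible.

Unsatisfiable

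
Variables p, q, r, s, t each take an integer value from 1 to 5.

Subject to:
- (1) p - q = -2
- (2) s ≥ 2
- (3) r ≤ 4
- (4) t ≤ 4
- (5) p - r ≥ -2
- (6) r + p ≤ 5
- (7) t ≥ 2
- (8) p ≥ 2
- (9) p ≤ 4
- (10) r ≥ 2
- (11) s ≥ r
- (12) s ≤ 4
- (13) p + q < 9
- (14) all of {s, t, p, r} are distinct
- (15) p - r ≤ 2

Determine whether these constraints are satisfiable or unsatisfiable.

Constraints 2, 3, 4, 7, 8, 9, 10, and 12 confine each of s, t, p, r to the 3 values {2, …, 4}.
Constraint 14 requires all 4 of them to be distinct, but only 3 values are available — impossible by the pigeonhole principle.

Unsatisfiable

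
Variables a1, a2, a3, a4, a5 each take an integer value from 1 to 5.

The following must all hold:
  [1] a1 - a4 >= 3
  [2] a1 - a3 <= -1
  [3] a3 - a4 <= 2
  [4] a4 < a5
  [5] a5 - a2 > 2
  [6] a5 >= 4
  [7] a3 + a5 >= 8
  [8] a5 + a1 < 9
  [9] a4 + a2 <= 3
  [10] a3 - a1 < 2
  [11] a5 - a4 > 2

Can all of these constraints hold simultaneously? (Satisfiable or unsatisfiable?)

Unsatisfiable

Constraints 1, 2, and 3 give a4 − a3 ≥ -2, a3 − a1 ≥ 1, a1 − a4 ≥ 3.
Adding all 3 inequalities: the left sides telescope to 0, and the right sides sum to (-2) + 1 + 3 = 2. So 0 ≥ 2, which is false.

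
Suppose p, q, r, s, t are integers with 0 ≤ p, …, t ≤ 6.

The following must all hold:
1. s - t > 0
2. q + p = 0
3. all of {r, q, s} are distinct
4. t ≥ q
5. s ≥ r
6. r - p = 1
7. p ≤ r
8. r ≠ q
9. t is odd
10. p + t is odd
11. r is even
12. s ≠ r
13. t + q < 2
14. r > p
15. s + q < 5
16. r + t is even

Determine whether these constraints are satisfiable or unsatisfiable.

Unsatisfiable

Constraint 11 makes r even and constraint 9 makes t odd, so r + t must be odd. Constraint 16 says r + t is even — contradiction.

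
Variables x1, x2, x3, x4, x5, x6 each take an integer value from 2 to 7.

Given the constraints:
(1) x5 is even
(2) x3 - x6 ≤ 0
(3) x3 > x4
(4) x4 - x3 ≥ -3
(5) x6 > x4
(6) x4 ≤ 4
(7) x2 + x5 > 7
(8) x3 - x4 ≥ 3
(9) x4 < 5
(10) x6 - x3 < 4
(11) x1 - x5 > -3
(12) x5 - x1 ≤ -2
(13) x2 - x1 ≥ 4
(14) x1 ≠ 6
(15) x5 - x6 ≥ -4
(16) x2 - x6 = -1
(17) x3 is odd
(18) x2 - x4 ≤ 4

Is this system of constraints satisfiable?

Constraints 2, 8, 12, 13, 15, and 18 give x3 − x4 ≥ 3, x4 − x2 ≥ -4, x2 − x1 ≥ 4, x1 − x5 ≥ 2, x5 − x6 ≥ -4, x6 − x3 ≥ 0.
Adding all 6 inequalities: the left sides telescope to 0, and the right sides sum to 3 + (-4) + 4 + 2 + (-4) + 0 = 1. So 0 ≥ 1, which is false.

Unsatisfiable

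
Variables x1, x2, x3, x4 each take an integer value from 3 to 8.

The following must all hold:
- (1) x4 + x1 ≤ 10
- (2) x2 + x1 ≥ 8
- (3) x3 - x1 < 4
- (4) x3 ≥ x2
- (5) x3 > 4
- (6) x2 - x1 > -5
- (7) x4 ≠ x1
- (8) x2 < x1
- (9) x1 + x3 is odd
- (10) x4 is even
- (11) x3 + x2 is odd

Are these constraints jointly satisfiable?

Try x1 = 6, x2 = 4, x3 = 7, x4 = 4.
Check constraint 1: x4 + x1 = 10; constraint 2: x2 + x1 = 10; constraint 3: x3 - x1 = 1. The remaining constraints are straightforward to verify.

Satisfiable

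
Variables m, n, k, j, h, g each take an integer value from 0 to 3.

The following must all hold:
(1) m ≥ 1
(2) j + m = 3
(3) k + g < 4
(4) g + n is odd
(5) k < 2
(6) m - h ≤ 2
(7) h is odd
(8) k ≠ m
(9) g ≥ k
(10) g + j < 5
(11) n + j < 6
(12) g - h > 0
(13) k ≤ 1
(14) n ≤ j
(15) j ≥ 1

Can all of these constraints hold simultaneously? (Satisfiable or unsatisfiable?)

One satisfying assignment is m = 1, n = 1, k = 0, j = 2, h = 1, g = 2.
For the less obvious constraints — constraint 2: j + m = 3; constraint 3: k + g = 2 — and the others hold by inspection.

Satisfiable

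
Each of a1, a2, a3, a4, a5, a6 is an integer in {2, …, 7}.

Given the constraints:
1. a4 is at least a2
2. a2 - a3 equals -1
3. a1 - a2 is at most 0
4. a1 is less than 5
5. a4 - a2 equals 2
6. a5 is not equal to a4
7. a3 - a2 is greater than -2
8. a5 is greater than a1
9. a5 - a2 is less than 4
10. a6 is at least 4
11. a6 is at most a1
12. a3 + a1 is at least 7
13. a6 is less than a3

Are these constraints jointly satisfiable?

Satisfiable

Setting (a1, a2, a3, a4, a5, a6) = (4, 4, 5, 6, 7, 4) satisfies everything: constraint 2: a2 - a3 = -1; constraint 3: a1 - a2 = 0, and the others follow.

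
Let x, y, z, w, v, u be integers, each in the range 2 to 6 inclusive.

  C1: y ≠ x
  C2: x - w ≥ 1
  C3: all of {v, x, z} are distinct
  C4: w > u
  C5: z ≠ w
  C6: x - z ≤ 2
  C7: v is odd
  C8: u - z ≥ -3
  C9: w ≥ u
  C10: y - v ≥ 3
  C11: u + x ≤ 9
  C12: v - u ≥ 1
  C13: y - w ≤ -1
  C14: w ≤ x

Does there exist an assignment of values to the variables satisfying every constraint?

Unsatisfiable

Constraints 2, 6, 8, 10, 12, and 13 give z − x ≥ -2, x − w ≥ 1, w − y ≥ 1, y − v ≥ 3, v − u ≥ 1, u − z ≥ -3.
Adding all 6 inequalities: the left sides telescope to 0, and the right sides sum to (-2) + 1 + 1 + 3 + 1 + (-3) = 1. So 0 ≥ 1, which is false.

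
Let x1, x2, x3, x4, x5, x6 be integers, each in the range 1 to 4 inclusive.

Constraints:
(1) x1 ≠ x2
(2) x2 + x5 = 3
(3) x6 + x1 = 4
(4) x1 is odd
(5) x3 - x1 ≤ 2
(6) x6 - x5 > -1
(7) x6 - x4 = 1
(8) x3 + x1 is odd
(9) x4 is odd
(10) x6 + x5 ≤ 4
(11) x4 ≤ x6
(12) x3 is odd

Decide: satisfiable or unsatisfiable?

Constraint 12 makes x3 odd and constraint 4 makes x1 odd, so x3 + x1 must be even. Constraint 8 says x3 + x1 is odd — contradiction.

Unsatisfiable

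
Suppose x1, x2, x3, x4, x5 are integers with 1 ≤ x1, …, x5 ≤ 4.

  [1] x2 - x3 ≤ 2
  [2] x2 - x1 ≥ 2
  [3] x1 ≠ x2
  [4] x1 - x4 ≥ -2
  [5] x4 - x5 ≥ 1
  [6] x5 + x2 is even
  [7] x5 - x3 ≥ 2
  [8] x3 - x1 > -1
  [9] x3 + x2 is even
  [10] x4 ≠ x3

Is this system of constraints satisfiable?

Constraints 1, 2, 4, 5, and 7 give x2 − x1 ≥ 2, x1 − x4 ≥ -2, x4 − x5 ≥ 1, x5 − x3 ≥ 2, x3 − x2 ≥ -2.
Adding all 5 inequalities: the left sides telescope to 0, and the right sides sum to 2 + (-2) + 1 + 2 + (-2) = 1. So 0 ≥ 1, which is false.

Unsatisfiable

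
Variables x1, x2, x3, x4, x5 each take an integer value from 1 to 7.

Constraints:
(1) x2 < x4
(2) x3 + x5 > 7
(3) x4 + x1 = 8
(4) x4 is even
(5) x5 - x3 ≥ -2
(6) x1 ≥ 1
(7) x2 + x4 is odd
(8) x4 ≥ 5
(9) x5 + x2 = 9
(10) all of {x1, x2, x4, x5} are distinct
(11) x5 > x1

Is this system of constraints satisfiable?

Satisfiable

Try x1 = 2, x2 = 5, x3 = 4, x4 = 6, x5 = 4.
Check constraint 2: x3 + x5 = 8; constraint 3: x4 + x1 = 8; constraint 5: x5 - x3 = 0. The remaining constraints are straightforward to verify.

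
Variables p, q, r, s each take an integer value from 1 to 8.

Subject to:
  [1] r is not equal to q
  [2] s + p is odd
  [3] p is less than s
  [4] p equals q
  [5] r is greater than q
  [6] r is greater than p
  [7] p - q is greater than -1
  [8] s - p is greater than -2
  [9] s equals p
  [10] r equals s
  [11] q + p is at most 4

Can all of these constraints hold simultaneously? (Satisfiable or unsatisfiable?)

From constraints 4, 9, and 10, r = s = p = q, so r = q. But constraint 1 says r ≠ q. Contradiction.

Unsatisfiable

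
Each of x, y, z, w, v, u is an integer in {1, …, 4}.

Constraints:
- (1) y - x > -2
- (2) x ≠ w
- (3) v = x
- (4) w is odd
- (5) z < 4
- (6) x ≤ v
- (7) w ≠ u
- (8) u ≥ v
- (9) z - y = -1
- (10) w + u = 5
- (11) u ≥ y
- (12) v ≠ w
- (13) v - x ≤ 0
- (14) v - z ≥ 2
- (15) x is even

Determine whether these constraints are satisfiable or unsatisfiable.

Try x = 4, y = 3, z = 2, w = 1, v = 4, u = 4.
Check constraint 1: y - x = -1; constraint 9: z - y = -1. The remaining constraints are straightforward to verify.

Satisfiable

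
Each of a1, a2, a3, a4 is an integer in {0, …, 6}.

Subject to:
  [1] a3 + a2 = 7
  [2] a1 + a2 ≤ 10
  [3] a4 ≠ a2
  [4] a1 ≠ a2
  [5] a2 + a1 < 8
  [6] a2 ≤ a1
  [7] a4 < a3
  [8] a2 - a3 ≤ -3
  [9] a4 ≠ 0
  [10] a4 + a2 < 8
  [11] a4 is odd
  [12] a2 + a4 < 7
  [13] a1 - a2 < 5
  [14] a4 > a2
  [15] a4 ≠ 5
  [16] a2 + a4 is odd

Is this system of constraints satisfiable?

Setting (a1, a2, a3, a4) = (5, 2, 5, 3) satisfies everything: constraint 1: a3 + a2 = 7; constraint 2: a1 + a2 = 7; constraint 5: a2 + a1 = 7, and the others follow.

Satisfiable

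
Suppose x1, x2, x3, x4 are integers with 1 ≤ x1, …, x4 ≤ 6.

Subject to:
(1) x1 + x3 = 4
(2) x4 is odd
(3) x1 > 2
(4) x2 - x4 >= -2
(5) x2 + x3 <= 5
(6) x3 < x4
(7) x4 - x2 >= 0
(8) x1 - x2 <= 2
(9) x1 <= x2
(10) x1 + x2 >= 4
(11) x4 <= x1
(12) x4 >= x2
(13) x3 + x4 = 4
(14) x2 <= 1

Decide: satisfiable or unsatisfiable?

Unsatisfiable

From constraint 3: x1 ≥ 3. From constraints 9 and 14: x1 ≤ x2 and x2 ≤ 1, so x1 ≤ 1. But 1 < 3, so no value of x1 works.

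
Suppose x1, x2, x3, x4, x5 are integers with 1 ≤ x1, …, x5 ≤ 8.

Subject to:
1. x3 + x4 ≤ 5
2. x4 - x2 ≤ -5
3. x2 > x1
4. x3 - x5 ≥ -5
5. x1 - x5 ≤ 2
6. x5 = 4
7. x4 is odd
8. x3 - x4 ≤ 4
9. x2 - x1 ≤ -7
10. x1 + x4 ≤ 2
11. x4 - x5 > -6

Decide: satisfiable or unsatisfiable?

Unsatisfiable

Constraints 2, 4, 5, 8, and 9 give x2 − x4 ≥ 5, x4 − x3 ≥ -4, x3 − x5 ≥ -5, x5 − x1 ≥ -2, x1 − x2 ≥ 7.
Adding all 5 inequalities: the left sides telescope to 0, and the right sides sum to 5 + (-4) + (-5) + (-2) + 7 = 1. So 0 ≥ 1, which is false.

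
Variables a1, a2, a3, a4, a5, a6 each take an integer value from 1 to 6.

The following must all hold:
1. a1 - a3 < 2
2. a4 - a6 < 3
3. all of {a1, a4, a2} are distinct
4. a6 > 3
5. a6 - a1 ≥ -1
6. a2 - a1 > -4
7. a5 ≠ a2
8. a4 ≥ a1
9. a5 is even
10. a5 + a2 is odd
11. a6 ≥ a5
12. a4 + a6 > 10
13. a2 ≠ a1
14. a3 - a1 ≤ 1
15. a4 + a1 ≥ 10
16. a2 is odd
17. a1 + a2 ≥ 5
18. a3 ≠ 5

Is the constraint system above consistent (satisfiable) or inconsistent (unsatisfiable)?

Satisfiable

Try a1 = 4, a2 = 3, a3 = 3, a4 = 6, a5 = 2, a6 = 6.
Check constraint 1: a1 - a3 = 1; constraint 2: a4 - a6 = 0; constraint 5: a6 - a1 = 2. The remaining constraints are straightforward to verify.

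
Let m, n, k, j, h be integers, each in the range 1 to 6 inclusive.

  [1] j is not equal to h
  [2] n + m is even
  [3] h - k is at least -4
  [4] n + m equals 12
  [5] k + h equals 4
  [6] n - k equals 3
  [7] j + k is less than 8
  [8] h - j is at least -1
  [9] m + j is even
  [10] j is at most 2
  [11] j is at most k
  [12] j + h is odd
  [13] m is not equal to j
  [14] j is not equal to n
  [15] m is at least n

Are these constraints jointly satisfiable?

Satisfiable

Take m = 6, n = 6, k = 3, j = 2, h = 1. Then constraint 3: h - k = -2; constraint 4: n + m = 12; constraint 5: k + h = 4, and every other listed constraint is also met.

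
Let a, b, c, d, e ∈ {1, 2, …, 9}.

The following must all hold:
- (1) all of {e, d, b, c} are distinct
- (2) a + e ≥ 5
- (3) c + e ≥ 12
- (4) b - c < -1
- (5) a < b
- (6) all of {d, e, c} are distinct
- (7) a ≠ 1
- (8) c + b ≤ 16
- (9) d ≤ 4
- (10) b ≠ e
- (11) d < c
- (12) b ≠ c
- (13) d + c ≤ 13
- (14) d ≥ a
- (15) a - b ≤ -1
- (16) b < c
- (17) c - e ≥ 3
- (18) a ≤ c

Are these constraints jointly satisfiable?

Setting (a, b, c, d, e) = (3, 5, 8, 3, 4) satisfies everything: constraint 2: a + e = 7; constraint 3: c + e = 12, and the others follow.

Satisfiable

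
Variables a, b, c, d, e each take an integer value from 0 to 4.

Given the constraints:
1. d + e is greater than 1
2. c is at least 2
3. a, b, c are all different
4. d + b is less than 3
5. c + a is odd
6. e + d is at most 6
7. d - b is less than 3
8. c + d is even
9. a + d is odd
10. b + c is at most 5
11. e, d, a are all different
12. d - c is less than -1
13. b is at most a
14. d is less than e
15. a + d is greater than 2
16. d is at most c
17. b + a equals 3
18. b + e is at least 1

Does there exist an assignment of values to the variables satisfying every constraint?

Satisfiable

Take a = 3, b = 0, c = 4, d = 0, e = 4. Then constraint 1: d + e = 4; constraint 4: d + b = 0; constraint 6: e + d = 4, and every other listed constraint is also met.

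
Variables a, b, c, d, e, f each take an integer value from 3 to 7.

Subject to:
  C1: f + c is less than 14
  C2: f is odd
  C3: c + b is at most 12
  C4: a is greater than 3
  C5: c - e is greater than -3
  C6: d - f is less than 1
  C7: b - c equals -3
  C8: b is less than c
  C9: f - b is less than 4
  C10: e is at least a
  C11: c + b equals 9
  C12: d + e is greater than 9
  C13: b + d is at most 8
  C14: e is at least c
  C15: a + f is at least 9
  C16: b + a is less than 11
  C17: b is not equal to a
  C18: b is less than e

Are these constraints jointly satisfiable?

Try a = 7, b = 3, c = 6, d = 3, e = 7, f = 5.
Check constraint 1: f + c = 11; constraint 3: c + b = 9; constraint 5: c - e = -1. The remaining constraints are straightforward to verify.

Satisfiable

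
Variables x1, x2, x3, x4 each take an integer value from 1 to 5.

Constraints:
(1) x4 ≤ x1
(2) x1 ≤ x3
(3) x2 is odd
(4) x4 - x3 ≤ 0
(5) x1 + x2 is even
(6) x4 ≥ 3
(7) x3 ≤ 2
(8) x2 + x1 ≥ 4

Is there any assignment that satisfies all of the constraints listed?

Unsatisfiable

From constraints 1 and 6: x1 ≥ x4 and x4 ≥ 3, so x1 ≥ 3. From constraints 2 and 7: x1 ≤ x3 and x3 ≤ 2, so x1 ≤ 2. But 2 < 3, so no value of x1 works.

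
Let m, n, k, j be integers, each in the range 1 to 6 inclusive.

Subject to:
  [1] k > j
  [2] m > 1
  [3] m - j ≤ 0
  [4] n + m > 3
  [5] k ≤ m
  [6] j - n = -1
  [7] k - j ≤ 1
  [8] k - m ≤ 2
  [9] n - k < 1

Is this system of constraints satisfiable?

Unsatisfiable

Constraints 1, 3, and 5 give m ≤ j, j < k, k ≤ m. Chaining: m ≤ j < k ≤ m, which forces m < m — impossible.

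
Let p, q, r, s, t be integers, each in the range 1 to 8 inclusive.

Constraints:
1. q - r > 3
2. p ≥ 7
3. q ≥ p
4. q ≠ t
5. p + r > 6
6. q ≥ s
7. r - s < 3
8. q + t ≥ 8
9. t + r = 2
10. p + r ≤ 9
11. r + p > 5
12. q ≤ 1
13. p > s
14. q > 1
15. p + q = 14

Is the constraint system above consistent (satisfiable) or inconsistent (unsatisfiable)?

Unsatisfiable

From constraints 2 and 3: q ≥ p and p ≥ 7, so q ≥ 7. From constraint 12: q ≤ 1. But 1 < 7, so no value of q works.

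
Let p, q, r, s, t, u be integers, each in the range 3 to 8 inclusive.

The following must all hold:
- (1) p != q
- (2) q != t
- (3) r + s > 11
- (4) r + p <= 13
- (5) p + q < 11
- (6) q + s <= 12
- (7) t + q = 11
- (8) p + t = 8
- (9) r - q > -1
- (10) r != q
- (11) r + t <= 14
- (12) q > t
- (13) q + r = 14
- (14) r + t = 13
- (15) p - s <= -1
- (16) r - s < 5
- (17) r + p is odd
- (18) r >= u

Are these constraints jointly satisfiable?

Satisfiable

Setting (p, q, r, s, t, u) = (3, 6, 8, 5, 5, 3) satisfies everything: constraint 3: r + s = 13; constraint 4: r + p = 11; constraint 5: p + q = 9, and the others follow.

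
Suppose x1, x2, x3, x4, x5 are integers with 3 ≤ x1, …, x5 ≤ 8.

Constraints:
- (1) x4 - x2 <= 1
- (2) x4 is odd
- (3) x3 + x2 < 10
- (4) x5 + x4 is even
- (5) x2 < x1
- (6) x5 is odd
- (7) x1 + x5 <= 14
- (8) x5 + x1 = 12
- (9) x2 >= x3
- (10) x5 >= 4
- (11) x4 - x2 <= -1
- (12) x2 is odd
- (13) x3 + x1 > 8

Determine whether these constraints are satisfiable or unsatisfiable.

The assignment x1 = 7, x2 = 5, x3 = 4, x4 = 3, x5 = 5 works:
  constraint 1 holds since x4 - x2 = -2.
  constraint 3 holds since x3 + x2 = 9.
The rest check out directly.

Satisfiable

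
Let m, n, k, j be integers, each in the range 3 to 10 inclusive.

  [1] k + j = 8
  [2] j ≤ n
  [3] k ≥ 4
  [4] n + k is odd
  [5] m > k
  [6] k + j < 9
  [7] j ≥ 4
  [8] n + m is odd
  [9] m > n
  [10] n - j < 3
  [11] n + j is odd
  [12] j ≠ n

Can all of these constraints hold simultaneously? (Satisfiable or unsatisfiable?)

The assignment m = 6, n = 5, k = 4, j = 4 works:
  constraint 1 holds since k + j = 8.
  constraint 6 holds since k + j = 8.
The rest check out directly.

Satisfiable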